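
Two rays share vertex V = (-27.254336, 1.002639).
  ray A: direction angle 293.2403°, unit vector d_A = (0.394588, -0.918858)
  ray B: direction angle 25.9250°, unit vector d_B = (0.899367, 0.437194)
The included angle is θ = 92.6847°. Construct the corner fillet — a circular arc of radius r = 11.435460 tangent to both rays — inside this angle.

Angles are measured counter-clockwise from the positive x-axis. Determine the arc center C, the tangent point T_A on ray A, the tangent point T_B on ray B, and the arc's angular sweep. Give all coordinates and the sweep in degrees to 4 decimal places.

center=(-12.4411,-4.5115) T_A=(-22.9487,-9.0238) T_B=(-17.4406,5.7732) sweep=87.3153

bisector direction at 339.5827° = (0.937176,-0.348856)
center distance |VC| = r/sin(θ/2) = 11.435460/sin(46.3424°) = 15.806239
C = V + |VC|·bis = (-12.4411,-4.5115)
T_A = V + ((C−V)·d_A)·d_A = V + 10.9118·d_A = (-22.9487,-9.0238)
T_B = V + ((C−V)·d_B)·d_B = V + 10.9118·d_B = (-17.4406,5.7732)
sweep = 180° − θ = 87.3153°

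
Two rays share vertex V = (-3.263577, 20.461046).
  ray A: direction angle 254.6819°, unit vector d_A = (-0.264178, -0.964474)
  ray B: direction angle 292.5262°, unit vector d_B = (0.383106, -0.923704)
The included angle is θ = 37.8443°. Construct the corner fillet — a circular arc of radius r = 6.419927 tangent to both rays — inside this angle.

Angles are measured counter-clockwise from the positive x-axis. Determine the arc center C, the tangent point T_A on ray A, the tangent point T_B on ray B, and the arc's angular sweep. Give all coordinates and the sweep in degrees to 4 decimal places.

bisector direction at 273.6041° = (0.062861,-0.998022)
center distance |VC| = r/sin(θ/2) = 6.419927/sin(18.9221°) = 19.797289
C = V + |VC|·bis = (-2.0191,0.7029)
T_A = V + ((C−V)·d_A)·d_A = V + 18.7274·d_A = (-8.2110,2.3989)
T_B = V + ((C−V)·d_B)·d_B = V + 18.7274·d_B = (3.9110,3.1624)
sweep = 180° − θ = 142.1557°

center=(-2.0191,0.7029) T_A=(-8.2110,2.3989) T_B=(3.9110,3.1624) sweep=142.1557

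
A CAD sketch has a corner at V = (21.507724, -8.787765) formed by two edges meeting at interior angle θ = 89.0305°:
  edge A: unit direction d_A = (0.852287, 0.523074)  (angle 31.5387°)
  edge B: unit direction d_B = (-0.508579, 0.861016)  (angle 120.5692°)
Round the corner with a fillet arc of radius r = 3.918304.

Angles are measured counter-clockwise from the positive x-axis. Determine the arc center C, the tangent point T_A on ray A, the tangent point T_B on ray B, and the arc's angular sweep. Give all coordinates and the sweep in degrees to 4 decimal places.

center=(22.8547,-3.3637) T_A=(24.9042,-6.7032) T_B=(19.4810,-5.3565) sweep=90.9695

bisector direction at 76.0540° = (0.241008,0.970523)
center distance |VC| = r/sin(θ/2) = 3.918304/sin(44.5153°) = 5.588802
C = V + |VC|·bis = (22.8547,-3.3637)
T_A = V + ((C−V)·d_A)·d_A = V + 3.9852·d_A = (24.9042,-6.7032)
T_B = V + ((C−V)·d_B)·d_B = V + 3.9852·d_B = (19.4810,-5.3565)
sweep = 180° − θ = 90.9695°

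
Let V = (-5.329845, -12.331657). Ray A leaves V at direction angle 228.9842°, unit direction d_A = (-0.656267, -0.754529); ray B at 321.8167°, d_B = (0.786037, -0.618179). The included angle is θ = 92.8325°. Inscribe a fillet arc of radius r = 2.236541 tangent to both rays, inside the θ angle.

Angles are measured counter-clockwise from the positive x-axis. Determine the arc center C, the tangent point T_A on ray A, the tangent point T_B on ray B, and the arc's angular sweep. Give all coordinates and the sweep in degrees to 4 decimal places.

center=(-5.0393,-15.4055) T_A=(-6.7268,-13.9378) T_B=(-3.6567,-13.6475) sweep=87.1675

bisector direction at 275.4005° = (0.094116,-0.995561)
center distance |VC| = r/sin(θ/2) = 2.236541/sin(46.4162°) = 3.087578
C = V + |VC|·bis = (-5.0393,-15.4055)
T_A = V + ((C−V)·d_A)·d_A = V + 2.1286·d_A = (-6.7268,-13.9378)
T_B = V + ((C−V)·d_B)·d_B = V + 2.1286·d_B = (-3.6567,-13.6475)
sweep = 180° − θ = 87.1675°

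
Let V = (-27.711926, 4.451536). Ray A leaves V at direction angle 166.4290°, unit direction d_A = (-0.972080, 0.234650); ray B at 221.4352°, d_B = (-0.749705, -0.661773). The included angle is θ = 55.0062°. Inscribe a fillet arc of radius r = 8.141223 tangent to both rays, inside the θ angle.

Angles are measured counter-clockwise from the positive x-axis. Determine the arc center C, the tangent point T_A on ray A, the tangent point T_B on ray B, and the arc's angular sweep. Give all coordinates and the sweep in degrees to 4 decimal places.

bisector direction at 193.9321° = (-0.970582,-0.240772)
center distance |VC| = r/sin(θ/2) = 8.141223/sin(27.5031°) = 17.629456
C = V + |VC|·bis = (-44.8228,0.2069)
T_A = V + ((C−V)·d_A)·d_A = V + 15.6371·d_A = (-42.9124,8.1208)
T_B = V + ((C−V)·d_B)·d_B = V + 15.6371·d_B = (-39.4351,-5.8967)
sweep = 180° − θ = 124.9938°

center=(-44.8228,0.2069) T_A=(-42.9124,8.1208) T_B=(-39.4351,-5.8967) sweep=124.9938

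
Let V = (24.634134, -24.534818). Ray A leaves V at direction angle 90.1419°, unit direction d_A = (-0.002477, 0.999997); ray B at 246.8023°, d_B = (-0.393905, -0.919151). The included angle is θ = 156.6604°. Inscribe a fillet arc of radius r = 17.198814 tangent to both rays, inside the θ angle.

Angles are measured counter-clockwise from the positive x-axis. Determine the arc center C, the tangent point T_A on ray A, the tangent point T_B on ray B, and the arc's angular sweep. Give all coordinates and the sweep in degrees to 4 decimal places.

center=(7.4266,-21.0252) T_A=(24.6253,-20.9826) T_B=(23.2349,-27.7999) sweep=23.3396

bisector direction at 168.4721° = (-0.979828,0.199845)
center distance |VC| = r/sin(θ/2) = 17.198814/sin(78.3302°) = 17.561825
C = V + |VC|·bis = (7.4266,-21.0252)
T_A = V + ((C−V)·d_A)·d_A = V + 3.5523·d_A = (24.6253,-20.9826)
T_B = V + ((C−V)·d_B)·d_B = V + 3.5523·d_B = (23.2349,-27.7999)
sweep = 180° − θ = 23.3396°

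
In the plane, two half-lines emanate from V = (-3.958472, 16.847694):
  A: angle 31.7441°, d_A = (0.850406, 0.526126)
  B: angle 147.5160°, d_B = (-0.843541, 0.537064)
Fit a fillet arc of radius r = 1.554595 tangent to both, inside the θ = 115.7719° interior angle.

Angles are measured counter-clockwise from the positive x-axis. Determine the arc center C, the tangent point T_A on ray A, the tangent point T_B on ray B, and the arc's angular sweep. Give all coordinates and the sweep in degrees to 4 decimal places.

center=(-3.9466,18.6831) T_A=(-3.1287,17.3610) T_B=(-4.7815,17.3717) sweep=64.2281

bisector direction at 89.6300° = (0.006457,0.999979)
center distance |VC| = r/sin(θ/2) = 1.554595/sin(57.8860°) = 1.835431
C = V + |VC|·bis = (-3.9466,18.6831)
T_A = V + ((C−V)·d_A)·d_A = V + 0.9757·d_A = (-3.1287,17.3610)
T_B = V + ((C−V)·d_B)·d_B = V + 0.9757·d_B = (-4.7815,17.3717)
sweep = 180° − θ = 64.2281°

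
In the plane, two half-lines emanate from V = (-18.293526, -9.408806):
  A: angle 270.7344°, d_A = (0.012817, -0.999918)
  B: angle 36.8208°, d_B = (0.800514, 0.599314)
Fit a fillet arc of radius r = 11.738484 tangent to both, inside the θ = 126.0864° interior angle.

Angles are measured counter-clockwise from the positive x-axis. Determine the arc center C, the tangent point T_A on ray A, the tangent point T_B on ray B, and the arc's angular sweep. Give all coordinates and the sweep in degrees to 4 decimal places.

bisector direction at 333.7776° = (0.897086,-0.441857)
center distance |VC| = r/sin(θ/2) = 11.738484/sin(63.0432°) = 13.169353
C = V + |VC|·bis = (-6.4795,-15.2278)
T_A = V + ((C−V)·d_A)·d_A = V + 5.9699·d_A = (-18.2170,-15.3782)
T_B = V + ((C−V)·d_B)·d_B = V + 5.9699·d_B = (-13.5145,-5.8310)
sweep = 180° − θ = 53.9136°

center=(-6.4795,-15.2278) T_A=(-18.2170,-15.3782) T_B=(-13.5145,-5.8310) sweep=53.9136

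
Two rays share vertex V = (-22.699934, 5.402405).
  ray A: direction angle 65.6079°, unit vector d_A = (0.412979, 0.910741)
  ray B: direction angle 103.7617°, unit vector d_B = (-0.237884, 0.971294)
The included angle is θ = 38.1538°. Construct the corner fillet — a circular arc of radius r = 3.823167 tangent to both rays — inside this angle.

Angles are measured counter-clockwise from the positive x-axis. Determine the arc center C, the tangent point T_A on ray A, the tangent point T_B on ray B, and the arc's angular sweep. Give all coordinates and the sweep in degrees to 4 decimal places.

bisector direction at 84.6848° = (0.092635,0.995700)
center distance |VC| = r/sin(θ/2) = 3.823167/sin(19.0769°) = 11.697477
C = V + |VC|·bis = (-21.6163,17.0496)
T_A = V + ((C−V)·d_A)·d_A = V + 11.0551·d_A = (-18.1344,15.4707)
T_B = V + ((C−V)·d_B)·d_B = V + 11.0551·d_B = (-25.3298,16.1401)
sweep = 180° − θ = 141.8462°

center=(-21.6163,17.0496) T_A=(-18.1344,15.4707) T_B=(-25.3298,16.1401) sweep=141.8462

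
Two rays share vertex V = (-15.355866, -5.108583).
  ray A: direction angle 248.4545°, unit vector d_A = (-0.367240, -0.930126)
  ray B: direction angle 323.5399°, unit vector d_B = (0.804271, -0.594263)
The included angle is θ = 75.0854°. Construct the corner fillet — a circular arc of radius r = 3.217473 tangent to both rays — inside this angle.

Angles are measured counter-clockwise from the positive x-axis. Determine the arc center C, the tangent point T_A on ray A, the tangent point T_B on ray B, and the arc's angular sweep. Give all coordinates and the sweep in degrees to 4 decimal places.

center=(-13.9007,-10.1843) T_A=(-16.8934,-9.0027) T_B=(-11.9887,-7.5965) sweep=104.9146

bisector direction at 285.9972° = (0.275590,-0.961275)
center distance |VC| = r/sin(θ/2) = 3.217473/sin(37.5427°) = 5.280151
C = V + |VC|·bis = (-13.9007,-10.1843)
T_A = V + ((C−V)·d_A)·d_A = V + 4.1866·d_A = (-16.8934,-9.0027)
T_B = V + ((C−V)·d_B)·d_B = V + 4.1866·d_B = (-11.9887,-7.5965)
sweep = 180° − θ = 104.9146°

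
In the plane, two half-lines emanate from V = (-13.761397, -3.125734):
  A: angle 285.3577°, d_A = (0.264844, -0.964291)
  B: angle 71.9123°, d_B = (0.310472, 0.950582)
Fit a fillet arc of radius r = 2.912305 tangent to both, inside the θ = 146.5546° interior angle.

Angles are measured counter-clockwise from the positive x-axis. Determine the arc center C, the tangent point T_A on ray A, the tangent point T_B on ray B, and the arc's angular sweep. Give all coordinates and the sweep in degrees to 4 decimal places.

center=(-10.7214,-3.1982) T_A=(-13.5297,-3.9695) T_B=(-13.4897,-2.2940) sweep=33.4454

bisector direction at 358.6350° = (0.999716,-0.023821)
center distance |VC| = r/sin(θ/2) = 2.912305/sin(73.2773°) = 3.040909
C = V + |VC|·bis = (-10.7214,-3.1982)
T_A = V + ((C−V)·d_A)·d_A = V + 0.8750·d_A = (-13.5297,-3.9695)
T_B = V + ((C−V)·d_B)·d_B = V + 0.8750·d_B = (-13.4897,-2.2940)
sweep = 180° − θ = 33.4454°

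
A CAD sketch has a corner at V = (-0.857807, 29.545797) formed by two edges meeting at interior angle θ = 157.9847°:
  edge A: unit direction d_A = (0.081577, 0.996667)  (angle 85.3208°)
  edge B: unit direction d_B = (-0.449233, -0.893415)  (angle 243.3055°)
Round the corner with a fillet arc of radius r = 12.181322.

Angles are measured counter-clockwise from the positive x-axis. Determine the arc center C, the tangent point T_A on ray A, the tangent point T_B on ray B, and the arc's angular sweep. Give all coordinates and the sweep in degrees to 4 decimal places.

bisector direction at 164.3132° = (-0.962754,0.270379)
center distance |VC| = r/sin(θ/2) = 12.181322/sin(78.9924°) = 12.409638
C = V + |VC|·bis = (-12.8052,32.9011)
T_A = V + ((C−V)·d_A)·d_A = V + 2.3695·d_A = (-0.6645,31.9074)
T_B = V + ((C−V)·d_B)·d_B = V + 2.3695·d_B = (-1.9223,27.4289)
sweep = 180° − θ = 22.0153°

center=(-12.8052,32.9011) T_A=(-0.6645,31.9074) T_B=(-1.9223,27.4289) sweep=22.0153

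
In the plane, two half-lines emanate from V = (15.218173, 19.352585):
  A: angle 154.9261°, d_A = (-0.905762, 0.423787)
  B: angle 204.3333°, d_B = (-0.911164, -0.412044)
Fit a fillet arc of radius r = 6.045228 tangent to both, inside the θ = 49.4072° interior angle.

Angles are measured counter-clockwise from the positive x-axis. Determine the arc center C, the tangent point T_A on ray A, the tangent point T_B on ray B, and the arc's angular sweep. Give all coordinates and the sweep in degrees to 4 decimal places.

bisector direction at 179.6297° = (-0.999979,0.006463)
center distance |VC| = r/sin(θ/2) = 6.045228/sin(24.7036°) = 14.464893
C = V + |VC|·bis = (0.7536,19.4461)
T_A = V + ((C−V)·d_A)·d_A = V + 13.1411·d_A = (3.3155,24.9216)
T_B = V + ((C−V)·d_B)·d_B = V + 13.1411·d_B = (3.2445,13.9379)
sweep = 180° − θ = 130.5928°

center=(0.7536,19.4461) T_A=(3.3155,24.9216) T_B=(3.2445,13.9379) sweep=130.5928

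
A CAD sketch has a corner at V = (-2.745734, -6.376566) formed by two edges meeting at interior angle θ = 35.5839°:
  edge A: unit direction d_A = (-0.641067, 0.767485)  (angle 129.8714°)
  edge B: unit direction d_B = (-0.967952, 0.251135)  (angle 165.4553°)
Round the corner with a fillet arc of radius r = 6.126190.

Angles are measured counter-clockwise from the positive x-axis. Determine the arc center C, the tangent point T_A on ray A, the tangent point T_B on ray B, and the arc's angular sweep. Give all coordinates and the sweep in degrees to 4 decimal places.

center=(-19.6855,4.3475) T_A=(-14.9837,8.2748) T_B=(-21.2240,-1.5824) sweep=144.4161

bisector direction at 147.6633° = (-0.844920,0.534893)
center distance |VC| = r/sin(θ/2) = 6.126190/sin(17.7919°) = 20.048957
C = V + |VC|·bis = (-19.6855,4.3475)
T_A = V + ((C−V)·d_A)·d_A = V + 19.0901·d_A = (-14.9837,8.2748)
T_B = V + ((C−V)·d_B)·d_B = V + 19.0901·d_B = (-21.2240,-1.5824)
sweep = 180° − θ = 144.4161°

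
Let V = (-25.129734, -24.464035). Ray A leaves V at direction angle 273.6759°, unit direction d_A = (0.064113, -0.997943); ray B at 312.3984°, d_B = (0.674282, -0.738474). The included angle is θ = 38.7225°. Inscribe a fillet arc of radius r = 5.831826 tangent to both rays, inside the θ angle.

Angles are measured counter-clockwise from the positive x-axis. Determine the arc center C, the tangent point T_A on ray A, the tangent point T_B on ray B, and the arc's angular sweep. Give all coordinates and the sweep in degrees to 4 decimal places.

bisector direction at 293.0371° = (0.391328,-0.920251)
center distance |VC| = r/sin(θ/2) = 5.831826/sin(19.3612°) = 17.591007
C = V + |VC|·bis = (-18.2459,-40.6522)
T_A = V + ((C−V)·d_A)·d_A = V + 16.5962·d_A = (-24.0657,-41.0261)
T_B = V + ((C−V)·d_B)·d_B = V + 16.5962·d_B = (-13.9392,-36.7199)
sweep = 180° − θ = 141.2775°

center=(-18.2459,-40.6522) T_A=(-24.0657,-41.0261) T_B=(-13.9392,-36.7199) sweep=141.2775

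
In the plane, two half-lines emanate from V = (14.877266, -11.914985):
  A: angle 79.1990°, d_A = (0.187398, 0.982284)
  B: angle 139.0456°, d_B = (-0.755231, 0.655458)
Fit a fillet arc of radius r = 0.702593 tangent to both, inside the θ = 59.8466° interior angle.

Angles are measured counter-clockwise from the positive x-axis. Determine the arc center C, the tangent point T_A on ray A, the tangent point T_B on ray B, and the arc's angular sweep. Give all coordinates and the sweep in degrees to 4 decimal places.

center=(14.4159,-10.5842) T_A=(15.1060,-10.7159) T_B=(13.9554,-11.1149) sweep=120.1534

bisector direction at 109.1223° = (-0.327586,0.944821)
center distance |VC| = r/sin(θ/2) = 0.702593/sin(29.9233°) = 1.408453
C = V + |VC|·bis = (14.4159,-10.5842)
T_A = V + ((C−V)·d_A)·d_A = V + 1.2207·d_A = (15.1060,-10.7159)
T_B = V + ((C−V)·d_B)·d_B = V + 1.2207·d_B = (13.9554,-11.1149)
sweep = 180° − θ = 120.1534°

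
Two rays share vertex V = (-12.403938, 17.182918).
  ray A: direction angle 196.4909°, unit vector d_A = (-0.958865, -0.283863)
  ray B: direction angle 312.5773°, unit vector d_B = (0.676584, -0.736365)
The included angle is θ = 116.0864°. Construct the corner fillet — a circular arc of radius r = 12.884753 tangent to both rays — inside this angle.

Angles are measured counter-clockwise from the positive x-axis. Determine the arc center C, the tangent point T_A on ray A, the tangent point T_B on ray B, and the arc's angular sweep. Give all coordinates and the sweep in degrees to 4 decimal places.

bisector direction at 254.5341° = (-0.266665,-0.963789)
center distance |VC| = r/sin(θ/2) = 12.884753/sin(58.0432°) = 15.186272
C = V + |VC|·bis = (-16.4536,2.5466)
T_A = V + ((C−V)·d_A)·d_A = V + 8.0378·d_A = (-20.1111,14.9013)
T_B = V + ((C−V)·d_B)·d_B = V + 8.0378·d_B = (-6.9657,11.2642)
sweep = 180° − θ = 63.9136°

center=(-16.4536,2.5466) T_A=(-20.1111,14.9013) T_B=(-6.9657,11.2642) sweep=63.9136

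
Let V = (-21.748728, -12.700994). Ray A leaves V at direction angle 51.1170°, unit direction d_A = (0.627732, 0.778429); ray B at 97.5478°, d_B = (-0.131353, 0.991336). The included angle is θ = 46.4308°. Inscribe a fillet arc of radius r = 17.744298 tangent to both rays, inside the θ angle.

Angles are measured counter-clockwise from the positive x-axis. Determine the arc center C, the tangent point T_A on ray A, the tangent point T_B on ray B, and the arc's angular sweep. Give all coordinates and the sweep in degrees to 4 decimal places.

center=(-9.5922,30.6412) T_A=(4.2204,19.5025) T_B=(-27.1828,28.3104) sweep=133.5692

bisector direction at 74.3324° = (0.270056,0.962845)
center distance |VC| = r/sin(θ/2) = 17.744298/sin(23.2154°) = 45.014703
C = V + |VC|·bis = (-9.5922,30.6412)
T_A = V + ((C−V)·d_A)·d_A = V + 41.3698·d_A = (4.2204,19.5025)
T_B = V + ((C−V)·d_B)·d_B = V + 41.3698·d_B = (-27.1828,28.3104)
sweep = 180° − θ = 133.5692°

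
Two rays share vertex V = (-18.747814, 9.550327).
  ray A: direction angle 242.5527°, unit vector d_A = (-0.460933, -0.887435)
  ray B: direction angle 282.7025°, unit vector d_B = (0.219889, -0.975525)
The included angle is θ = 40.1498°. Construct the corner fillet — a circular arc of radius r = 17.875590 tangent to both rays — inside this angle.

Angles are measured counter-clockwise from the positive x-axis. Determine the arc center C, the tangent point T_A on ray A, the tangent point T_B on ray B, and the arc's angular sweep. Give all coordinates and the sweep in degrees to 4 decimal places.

center=(-25.4303,-42.0969) T_A=(-41.2937,-33.8574) T_B=(-7.9922,-38.1662) sweep=139.8502

bisector direction at 262.6276° = (-0.128318,-0.991733)
center distance |VC| = r/sin(θ/2) = 17.875590/sin(20.0749°) = 52.077729
C = V + |VC|·bis = (-25.4303,-42.0969)
T_A = V + ((C−V)·d_A)·d_A = V + 48.9137·d_A = (-41.2937,-33.8574)
T_B = V + ((C−V)·d_B)·d_B = V + 48.9137·d_B = (-7.9922,-38.1662)
sweep = 180° − θ = 139.8502°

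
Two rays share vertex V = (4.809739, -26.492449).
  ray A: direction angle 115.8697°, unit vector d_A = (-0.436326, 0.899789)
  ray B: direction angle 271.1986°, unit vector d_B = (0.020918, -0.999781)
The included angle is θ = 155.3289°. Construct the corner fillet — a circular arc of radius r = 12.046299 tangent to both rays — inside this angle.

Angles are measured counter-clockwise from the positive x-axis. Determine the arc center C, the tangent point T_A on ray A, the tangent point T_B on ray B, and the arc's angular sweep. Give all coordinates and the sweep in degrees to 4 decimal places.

bisector direction at 193.5341° = (-0.972231,-0.234025)
center distance |VC| = r/sin(θ/2) = 12.046299/sin(77.6645°) = 12.330982
C = V + |VC|·bis = (-7.1788,-29.3782)
T_A = V + ((C−V)·d_A)·d_A = V + 2.6343·d_A = (3.6603,-24.1221)
T_B = V + ((C−V)·d_B)·d_B = V + 2.6343·d_B = (4.8648,-29.1262)
sweep = 180° − θ = 24.6711°

center=(-7.1788,-29.3782) T_A=(3.6603,-24.1221) T_B=(4.8648,-29.1262) sweep=24.6711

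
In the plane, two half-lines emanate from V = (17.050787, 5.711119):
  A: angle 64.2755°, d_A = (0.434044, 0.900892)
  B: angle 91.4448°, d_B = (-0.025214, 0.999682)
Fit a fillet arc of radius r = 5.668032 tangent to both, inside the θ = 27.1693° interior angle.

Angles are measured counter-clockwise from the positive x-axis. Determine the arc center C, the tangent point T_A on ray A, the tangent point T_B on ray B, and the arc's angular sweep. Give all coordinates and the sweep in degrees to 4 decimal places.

center=(22.1256,29.3029) T_A=(27.2319,26.8427) T_B=(16.4594,29.1600) sweep=152.8307

bisector direction at 77.8601° = (0.210299,0.977637)
center distance |VC| = r/sin(θ/2) = 5.668032/sin(13.5846°) = 24.131432
C = V + |VC|·bis = (22.1256,29.3029)
T_A = V + ((C−V)·d_A)·d_A = V + 23.4563·d_A = (27.2319,26.8427)
T_B = V + ((C−V)·d_B)·d_B = V + 23.4563·d_B = (16.4594,29.1600)
sweep = 180° − θ = 152.8307°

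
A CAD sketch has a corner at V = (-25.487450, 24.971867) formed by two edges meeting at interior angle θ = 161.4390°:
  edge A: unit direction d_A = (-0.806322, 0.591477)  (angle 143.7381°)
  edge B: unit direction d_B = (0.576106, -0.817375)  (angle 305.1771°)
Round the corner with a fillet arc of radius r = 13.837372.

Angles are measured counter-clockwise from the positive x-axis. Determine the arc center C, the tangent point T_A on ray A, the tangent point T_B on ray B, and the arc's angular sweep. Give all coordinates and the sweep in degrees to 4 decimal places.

bisector direction at 224.4576° = (-0.713769,-0.700381)
center distance |VC| = r/sin(θ/2) = 13.837372/sin(80.7195°) = 14.020896
C = V + |VC|·bis = (-35.4951,15.1519)
T_A = V + ((C−V)·d_A)·d_A = V + 2.2611·d_A = (-27.3106,26.3093)
T_B = V + ((C−V)·d_B)·d_B = V + 2.2611·d_B = (-24.1848,23.1237)
sweep = 180° − θ = 18.5610°

center=(-35.4951,15.1519) T_A=(-27.3106,26.3093) T_B=(-24.1848,23.1237) sweep=18.5610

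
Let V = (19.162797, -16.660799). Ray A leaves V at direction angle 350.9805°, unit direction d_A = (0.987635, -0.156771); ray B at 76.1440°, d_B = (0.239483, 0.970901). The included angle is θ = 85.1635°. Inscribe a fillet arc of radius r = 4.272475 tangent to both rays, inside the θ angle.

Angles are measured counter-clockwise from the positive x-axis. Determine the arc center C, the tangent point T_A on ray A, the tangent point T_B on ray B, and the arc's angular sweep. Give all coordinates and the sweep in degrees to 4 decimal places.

bisector direction at 33.5623° = (0.833286,0.552843)
center distance |VC| = r/sin(θ/2) = 4.272475/sin(42.5817°) = 6.314238
C = V + |VC|·bis = (24.4244,-13.1700)
T_A = V + ((C−V)·d_A)·d_A = V + 4.6493·d_A = (23.7546,-17.3897)
T_B = V + ((C−V)·d_B)·d_B = V + 4.6493·d_B = (20.2762,-12.1468)
sweep = 180° − θ = 94.8365°

center=(24.4244,-13.1700) T_A=(23.7546,-17.3897) T_B=(20.2762,-12.1468) sweep=94.8365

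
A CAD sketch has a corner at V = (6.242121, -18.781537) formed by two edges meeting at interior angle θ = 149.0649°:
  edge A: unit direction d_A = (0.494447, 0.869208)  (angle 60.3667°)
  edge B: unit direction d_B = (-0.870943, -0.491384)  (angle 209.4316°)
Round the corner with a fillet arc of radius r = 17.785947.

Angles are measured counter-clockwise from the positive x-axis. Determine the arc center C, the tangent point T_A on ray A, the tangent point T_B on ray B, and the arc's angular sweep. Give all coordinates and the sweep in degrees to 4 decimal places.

center=(-6.7841,-5.7094) T_A=(8.6756,-14.5036) T_B=(1.9557,-21.1999) sweep=30.9351

bisector direction at 134.8991° = (-0.705861,0.708350)
center distance |VC| = r/sin(θ/2) = 17.785947/sin(74.5324°) = 18.454332
C = V + |VC|·bis = (-6.7841,-5.7094)
T_A = V + ((C−V)·d_A)·d_A = V + 4.9216·d_A = (8.6756,-14.5036)
T_B = V + ((C−V)·d_B)·d_B = V + 4.9216·d_B = (1.9557,-21.1999)
sweep = 180° − θ = 30.9351°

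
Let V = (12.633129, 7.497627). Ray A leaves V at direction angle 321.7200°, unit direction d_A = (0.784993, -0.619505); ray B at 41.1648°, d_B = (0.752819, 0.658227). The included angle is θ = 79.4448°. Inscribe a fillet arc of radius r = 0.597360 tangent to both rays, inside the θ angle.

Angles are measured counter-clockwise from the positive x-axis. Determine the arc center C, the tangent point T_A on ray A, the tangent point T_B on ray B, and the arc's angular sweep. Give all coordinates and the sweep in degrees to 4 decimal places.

center=(13.5676,7.5212) T_A=(13.1975,7.0522) T_B=(13.1744,7.9709) sweep=100.5552

bisector direction at 1.4424° = (0.999683,0.025172)
center distance |VC| = r/sin(θ/2) = 0.597360/sin(39.7224°) = 0.934735
C = V + |VC|·bis = (13.5676,7.5212)
T_A = V + ((C−V)·d_A)·d_A = V + 0.7190·d_A = (13.1975,7.0522)
T_B = V + ((C−V)·d_B)·d_B = V + 0.7190·d_B = (13.1744,7.9709)
sweep = 180° − θ = 100.5552°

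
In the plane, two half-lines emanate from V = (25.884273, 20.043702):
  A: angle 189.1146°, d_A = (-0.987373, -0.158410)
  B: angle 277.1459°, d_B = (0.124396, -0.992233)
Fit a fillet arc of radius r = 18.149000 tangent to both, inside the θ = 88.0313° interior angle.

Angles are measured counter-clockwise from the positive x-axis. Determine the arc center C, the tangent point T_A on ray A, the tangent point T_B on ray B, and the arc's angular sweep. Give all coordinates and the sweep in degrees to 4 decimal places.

bisector direction at 233.1302° = (-0.599998,-0.800002)
center distance |VC| = r/sin(θ/2) = 18.149000/sin(44.0157°) = 26.119125
C = V + |VC|·bis = (10.2129,-0.8516)
T_A = V + ((C−V)·d_A)·d_A = V + 18.7836·d_A = (7.3379,17.0682)
T_B = V + ((C−V)·d_B)·d_B = V + 18.7836·d_B = (28.2209,1.4060)
sweep = 180° − θ = 91.9687°

center=(10.2129,-0.8516) T_A=(7.3379,17.0682) T_B=(28.2209,1.4060) sweep=91.9687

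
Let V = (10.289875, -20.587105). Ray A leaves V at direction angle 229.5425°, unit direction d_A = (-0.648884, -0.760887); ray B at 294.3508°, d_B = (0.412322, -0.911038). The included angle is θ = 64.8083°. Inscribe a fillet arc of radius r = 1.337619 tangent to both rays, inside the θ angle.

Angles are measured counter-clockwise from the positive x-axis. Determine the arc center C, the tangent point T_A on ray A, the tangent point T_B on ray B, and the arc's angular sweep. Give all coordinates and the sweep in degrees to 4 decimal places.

bisector direction at 261.9466° = (-0.140095,-0.990138)
center distance |VC| = r/sin(θ/2) = 1.337619/sin(32.4042°) = 2.496080
C = V + |VC|·bis = (9.9402,-23.0586)
T_A = V + ((C−V)·d_A)·d_A = V + 2.1074·d_A = (8.9224,-22.1906)
T_B = V + ((C−V)·d_B)·d_B = V + 2.1074·d_B = (11.1588,-22.5070)
sweep = 180° − θ = 115.1917°

center=(9.9402,-23.0586) T_A=(8.9224,-22.1906) T_B=(11.1588,-22.5070) sweep=115.1917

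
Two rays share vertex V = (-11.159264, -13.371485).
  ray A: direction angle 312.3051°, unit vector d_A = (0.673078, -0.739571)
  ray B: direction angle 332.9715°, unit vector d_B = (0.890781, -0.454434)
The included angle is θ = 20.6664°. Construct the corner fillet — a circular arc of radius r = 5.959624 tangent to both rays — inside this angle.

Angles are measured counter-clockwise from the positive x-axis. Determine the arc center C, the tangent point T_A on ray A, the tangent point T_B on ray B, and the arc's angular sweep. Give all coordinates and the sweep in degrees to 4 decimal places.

center=(15.2486,-33.5338) T_A=(10.8410,-37.5451) T_B=(17.9568,-28.2251) sweep=159.3336

bisector direction at 322.6383° = (0.794820,-0.606845)
center distance |VC| = r/sin(θ/2) = 5.959624/sin(10.3332°) = 33.224885
C = V + |VC|·bis = (15.2486,-33.5338)
T_A = V + ((C−V)·d_A)·d_A = V + 32.6860·d_A = (10.8410,-37.5451)
T_B = V + ((C−V)·d_B)·d_B = V + 32.6860·d_B = (17.9568,-28.2251)
sweep = 180° − θ = 159.3336°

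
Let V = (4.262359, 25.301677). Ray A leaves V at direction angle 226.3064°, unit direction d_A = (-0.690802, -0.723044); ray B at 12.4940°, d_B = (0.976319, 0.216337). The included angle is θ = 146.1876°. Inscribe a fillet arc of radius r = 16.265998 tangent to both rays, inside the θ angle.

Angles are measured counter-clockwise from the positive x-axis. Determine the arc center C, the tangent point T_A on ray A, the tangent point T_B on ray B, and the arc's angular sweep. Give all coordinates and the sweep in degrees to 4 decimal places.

bisector direction at 299.4002° = (0.490907,-0.871212)
center distance |VC| = r/sin(θ/2) = 16.265998/sin(73.0938°) = 17.000734
C = V + |VC|·bis = (12.6081,10.4904)
T_A = V + ((C−V)·d_A)·d_A = V + 4.9439·d_A = (0.8471,21.7270)
T_B = V + ((C−V)·d_B)·d_B = V + 4.9439·d_B = (9.0892,26.3712)
sweep = 180° − θ = 33.8124°

center=(12.6081,10.4904) T_A=(0.8471,21.7270) T_B=(9.0892,26.3712) sweep=33.8124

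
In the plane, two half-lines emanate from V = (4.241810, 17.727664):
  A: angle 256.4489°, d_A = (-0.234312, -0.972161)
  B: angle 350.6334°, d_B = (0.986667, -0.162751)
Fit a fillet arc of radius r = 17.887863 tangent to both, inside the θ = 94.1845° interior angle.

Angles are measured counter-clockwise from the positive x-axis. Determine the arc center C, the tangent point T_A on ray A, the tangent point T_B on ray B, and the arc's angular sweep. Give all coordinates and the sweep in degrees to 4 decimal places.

bisector direction at 303.5412° = (0.552536,-0.833489)
center distance |VC| = r/sin(θ/2) = 17.887863/sin(47.0922°) = 24.421931
C = V + |VC|·bis = (17.7358,-2.6278)
T_A = V + ((C−V)·d_A)·d_A = V + 16.6269·d_A = (0.3459,1.5636)
T_B = V + ((C−V)·d_B)·d_B = V + 16.6269·d_B = (20.6471,15.0216)
sweep = 180° − θ = 85.8155°

center=(17.7358,-2.6278) T_A=(0.3459,1.5636) T_B=(20.6471,15.0216) sweep=85.8155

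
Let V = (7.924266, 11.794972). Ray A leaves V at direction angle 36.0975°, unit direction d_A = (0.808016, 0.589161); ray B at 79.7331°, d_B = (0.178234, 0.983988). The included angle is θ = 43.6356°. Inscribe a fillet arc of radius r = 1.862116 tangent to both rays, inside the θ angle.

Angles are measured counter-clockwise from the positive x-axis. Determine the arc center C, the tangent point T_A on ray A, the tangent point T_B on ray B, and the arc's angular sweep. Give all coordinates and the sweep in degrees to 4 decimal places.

bisector direction at 57.9153° = (0.531172,0.847264)
center distance |VC| = r/sin(θ/2) = 1.862116/sin(21.8178°) = 5.010318
C = V + |VC|·bis = (10.5856,16.0400)
T_A = V + ((C−V)·d_A)·d_A = V + 4.6514·d_A = (11.6827,14.5354)
T_B = V + ((C−V)·d_B)·d_B = V + 4.6514·d_B = (8.7533,16.3719)
sweep = 180° − θ = 136.3644°

center=(10.5856,16.0400) T_A=(11.6827,14.5354) T_B=(8.7533,16.3719) sweep=136.3644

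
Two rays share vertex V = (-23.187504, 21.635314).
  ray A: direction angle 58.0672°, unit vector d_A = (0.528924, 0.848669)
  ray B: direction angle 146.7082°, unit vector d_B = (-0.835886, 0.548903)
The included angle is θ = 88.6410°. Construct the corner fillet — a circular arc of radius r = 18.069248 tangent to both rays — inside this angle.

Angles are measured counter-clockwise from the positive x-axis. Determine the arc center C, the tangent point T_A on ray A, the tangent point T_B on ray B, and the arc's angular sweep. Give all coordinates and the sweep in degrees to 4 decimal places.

center=(-28.7356,46.8955) T_A=(-13.4008,37.3382) T_B=(-38.6539,31.7917) sweep=91.3590

bisector direction at 102.3877° = (-0.214526,0.976718)
center distance |VC| = r/sin(θ/2) = 18.069248/sin(44.3205°) = 25.862301
C = V + |VC|·bis = (-28.7356,46.8955)
T_A = V + ((C−V)·d_A)·d_A = V + 18.5030·d_A = (-13.4008,37.3382)
T_B = V + ((C−V)·d_B)·d_B = V + 18.5030·d_B = (-38.6539,31.7917)
sweep = 180° − θ = 91.3590°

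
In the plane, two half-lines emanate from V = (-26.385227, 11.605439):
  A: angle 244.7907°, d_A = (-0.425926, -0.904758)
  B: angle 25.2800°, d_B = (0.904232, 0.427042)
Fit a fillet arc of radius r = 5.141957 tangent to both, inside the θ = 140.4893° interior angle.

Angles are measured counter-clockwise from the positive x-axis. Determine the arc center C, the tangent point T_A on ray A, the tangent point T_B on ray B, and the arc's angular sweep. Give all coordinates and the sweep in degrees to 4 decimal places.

bisector direction at 315.0354° = (0.707543,-0.706670)
center distance |VC| = r/sin(θ/2) = 5.141957/sin(70.2446°) = 5.463515
C = V + |VC|·bis = (-22.5196,7.7445)
T_A = V + ((C−V)·d_A)·d_A = V + 1.8467·d_A = (-27.1718,9.9346)
T_B = V + ((C−V)·d_B)·d_B = V + 1.8467·d_B = (-24.7154,12.3941)
sweep = 180° − θ = 39.5107°

center=(-22.5196,7.7445) T_A=(-27.1718,9.9346) T_B=(-24.7154,12.3941) sweep=39.5107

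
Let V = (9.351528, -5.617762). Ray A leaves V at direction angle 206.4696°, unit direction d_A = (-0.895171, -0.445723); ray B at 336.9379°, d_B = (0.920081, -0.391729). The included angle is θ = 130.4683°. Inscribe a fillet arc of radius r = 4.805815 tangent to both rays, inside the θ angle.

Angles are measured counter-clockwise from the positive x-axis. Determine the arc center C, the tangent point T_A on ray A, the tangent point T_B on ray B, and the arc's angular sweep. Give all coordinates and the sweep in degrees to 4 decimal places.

bisector direction at 271.7038° = (0.029732,-0.999558)
center distance |VC| = r/sin(θ/2) = 4.805815/sin(65.2341°) = 5.292589
C = V + |VC|·bis = (9.5089,-10.9080)
T_A = V + ((C−V)·d_A)·d_A = V + 2.2171·d_A = (7.3668,-6.6060)
T_B = V + ((C−V)·d_B)·d_B = V + 2.2171·d_B = (11.3915,-6.4863)
sweep = 180° − θ = 49.5317°

center=(9.5089,-10.9080) T_A=(7.3668,-6.6060) T_B=(11.3915,-6.4863) sweep=49.5317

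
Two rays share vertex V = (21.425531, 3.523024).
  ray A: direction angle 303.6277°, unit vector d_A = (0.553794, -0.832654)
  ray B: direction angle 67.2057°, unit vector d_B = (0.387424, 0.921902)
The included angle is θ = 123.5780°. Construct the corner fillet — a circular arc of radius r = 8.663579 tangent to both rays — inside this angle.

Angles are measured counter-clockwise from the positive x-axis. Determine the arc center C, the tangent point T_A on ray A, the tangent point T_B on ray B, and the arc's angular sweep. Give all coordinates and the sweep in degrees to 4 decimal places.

center=(31.2131,4.4511) T_A=(23.9993,-0.3467) T_B=(23.2261,7.8076) sweep=56.4220

bisector direction at 5.4167° = (0.995534,0.094398)
center distance |VC| = r/sin(θ/2) = 8.663579/sin(61.7890°) = 9.831428
C = V + |VC|·bis = (31.2131,4.4511)
T_A = V + ((C−V)·d_A)·d_A = V + 4.6475·d_A = (23.9993,-0.3467)
T_B = V + ((C−V)·d_B)·d_B = V + 4.6475·d_B = (23.2261,7.8076)
sweep = 180° − θ = 56.4220°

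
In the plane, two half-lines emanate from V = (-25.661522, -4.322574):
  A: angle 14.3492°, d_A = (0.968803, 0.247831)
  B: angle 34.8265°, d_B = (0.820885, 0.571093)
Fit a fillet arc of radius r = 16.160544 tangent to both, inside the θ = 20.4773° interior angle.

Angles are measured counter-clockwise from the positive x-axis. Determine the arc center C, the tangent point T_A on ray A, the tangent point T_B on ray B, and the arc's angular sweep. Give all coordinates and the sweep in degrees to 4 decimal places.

center=(57.0124,33.5073) T_A=(61.0175,17.8509) T_B=(47.7832,46.7733) sweep=159.5227

bisector direction at 24.5878° = (0.909324,0.416088)
center distance |VC| = r/sin(θ/2) = 16.160544/sin(10.2386°) = 90.917978
C = V + |VC|·bis = (57.0124,33.5073)
T_A = V + ((C−V)·d_A)·d_A = V + 89.4702·d_A = (61.0175,17.8509)
T_B = V + ((C−V)·d_B)·d_B = V + 89.4702·d_B = (47.7832,46.7733)
sweep = 180° − θ = 159.5227°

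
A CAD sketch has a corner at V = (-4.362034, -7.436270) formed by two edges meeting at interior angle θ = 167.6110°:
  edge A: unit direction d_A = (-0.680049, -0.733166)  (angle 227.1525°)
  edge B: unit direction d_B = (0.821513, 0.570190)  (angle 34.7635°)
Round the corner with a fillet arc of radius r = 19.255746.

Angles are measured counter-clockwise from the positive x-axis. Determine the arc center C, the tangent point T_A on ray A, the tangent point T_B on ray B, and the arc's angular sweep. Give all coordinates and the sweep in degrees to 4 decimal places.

bisector direction at 310.9580° = (0.655506,-0.755190)
center distance |VC| = r/sin(θ/2) = 19.255746/sin(83.8055°) = 19.368834
C = V + |VC|·bis = (8.3343,-22.0634)
T_A = V + ((C−V)·d_A)·d_A = V + 2.0900·d_A = (-5.7833,-8.9686)
T_B = V + ((C−V)·d_B)·d_B = V + 2.0900·d_B = (-2.6451,-6.2446)
sweep = 180° − θ = 12.3890°

center=(8.3343,-22.0634) T_A=(-5.7833,-8.9686) T_B=(-2.6451,-6.2446) sweep=12.3890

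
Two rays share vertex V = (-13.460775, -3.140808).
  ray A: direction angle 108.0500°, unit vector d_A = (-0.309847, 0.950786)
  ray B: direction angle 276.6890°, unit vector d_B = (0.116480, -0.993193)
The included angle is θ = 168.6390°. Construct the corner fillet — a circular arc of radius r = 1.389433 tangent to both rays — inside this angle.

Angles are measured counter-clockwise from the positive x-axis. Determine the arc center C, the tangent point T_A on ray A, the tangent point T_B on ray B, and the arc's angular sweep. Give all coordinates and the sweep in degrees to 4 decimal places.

center=(-14.8247,-3.4399) T_A=(-13.5036,-3.0094) T_B=(-13.4447,-3.2781) sweep=11.3610

bisector direction at 192.3695° = (-0.976786,-0.214215)
center distance |VC| = r/sin(θ/2) = 1.389433/sin(84.3195°) = 1.396290
C = V + |VC|·bis = (-14.8247,-3.4399)
T_A = V + ((C−V)·d_A)·d_A = V + 0.1382·d_A = (-13.5036,-3.0094)
T_B = V + ((C−V)·d_B)·d_B = V + 0.1382·d_B = (-13.4447,-3.2781)
sweep = 180° − θ = 11.3610°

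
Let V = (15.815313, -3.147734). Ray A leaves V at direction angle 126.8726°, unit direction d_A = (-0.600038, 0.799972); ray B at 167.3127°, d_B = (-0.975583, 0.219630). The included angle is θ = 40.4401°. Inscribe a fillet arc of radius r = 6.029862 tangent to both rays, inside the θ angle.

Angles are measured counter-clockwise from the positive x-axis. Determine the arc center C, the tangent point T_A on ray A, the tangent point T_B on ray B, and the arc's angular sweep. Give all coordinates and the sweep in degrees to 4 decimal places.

center=(1.1684,6.3305) T_A=(5.9921,9.9486) T_B=(-0.1560,0.4478) sweep=139.5599

bisector direction at 147.0926° = (-0.839550,0.543282)
center distance |VC| = r/sin(θ/2) = 6.029862/sin(20.2201°) = 17.446175
C = V + |VC|·bis = (1.1684,6.3305)
T_A = V + ((C−V)·d_A)·d_A = V + 16.3710·d_A = (5.9921,9.9486)
T_B = V + ((C−V)·d_B)·d_B = V + 16.3710·d_B = (-0.1560,0.4478)
sweep = 180° − θ = 139.5599°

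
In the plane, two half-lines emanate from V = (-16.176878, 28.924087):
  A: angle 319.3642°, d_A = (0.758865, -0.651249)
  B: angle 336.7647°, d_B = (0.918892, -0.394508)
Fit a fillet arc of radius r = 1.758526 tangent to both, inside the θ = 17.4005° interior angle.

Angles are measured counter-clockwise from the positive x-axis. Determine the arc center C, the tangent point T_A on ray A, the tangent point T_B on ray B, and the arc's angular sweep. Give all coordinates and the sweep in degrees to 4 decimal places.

bisector direction at 328.0644° = (0.848644,-0.528965)
center distance |VC| = r/sin(θ/2) = 1.758526/sin(8.7003°) = 11.625455
C = V + |VC|·bis = (-6.3110,22.7746)
T_A = V + ((C−V)·d_A)·d_A = V + 11.4917·d_A = (-7.4562,21.4401)
T_B = V + ((C−V)·d_B)·d_B = V + 11.4917·d_B = (-5.6173,24.3905)
sweep = 180° − θ = 162.5995°

center=(-6.3110,22.7746) T_A=(-7.4562,21.4401) T_B=(-5.6173,24.3905) sweep=162.5995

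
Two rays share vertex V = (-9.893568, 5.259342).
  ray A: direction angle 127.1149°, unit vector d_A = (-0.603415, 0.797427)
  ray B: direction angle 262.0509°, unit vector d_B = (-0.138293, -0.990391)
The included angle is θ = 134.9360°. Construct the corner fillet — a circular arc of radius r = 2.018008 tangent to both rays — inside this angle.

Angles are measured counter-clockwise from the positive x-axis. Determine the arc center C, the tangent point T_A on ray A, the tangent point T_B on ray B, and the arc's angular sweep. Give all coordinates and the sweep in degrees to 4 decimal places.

bisector direction at 194.5829° = (-0.967784,-0.251781)
center distance |VC| = r/sin(θ/2) = 2.018008/sin(67.4680°) = 2.184782
C = V + |VC|·bis = (-12.0080,4.7093)
T_A = V + ((C−V)·d_A)·d_A = V + 0.8372·d_A = (-10.3988,5.9270)
T_B = V + ((C−V)·d_B)·d_B = V + 0.8372·d_B = (-10.0093,4.4302)
sweep = 180° − θ = 45.0640°

center=(-12.0080,4.7093) T_A=(-10.3988,5.9270) T_B=(-10.0093,4.4302) sweep=45.0640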